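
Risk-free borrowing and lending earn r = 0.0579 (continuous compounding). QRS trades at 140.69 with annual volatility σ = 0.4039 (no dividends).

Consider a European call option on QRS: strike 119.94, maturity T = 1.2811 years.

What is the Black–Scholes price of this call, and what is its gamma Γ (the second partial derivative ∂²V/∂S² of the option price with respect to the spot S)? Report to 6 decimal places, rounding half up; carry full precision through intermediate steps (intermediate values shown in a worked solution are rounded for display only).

σ√T = 0.4039·√1.2811 = 0.457157
d₁ = (ln(S/K) + (r+σ²/2)T) / (σ√T) = (ln(140.69/119.94) + (0.0579+0.4039²/2)·1.2811) / 0.457157 = (0.159567 + 0.178672) / 0.457157 = 0.739875
d₂ = d₁ − σ√T = 0.739875 − 0.457157 = 0.282718
e^{−rT} = 0.928509
N(d₁) = 0.770312,  N(d₂) = 0.611304
Call price V = S·N(d₁) − K·e^{−rT}·N(d₂) = 108.375224 − 68.078024 = 40.297200
φ(d₁) = (1/√(2π))·e^{−d₁²/2} = 0.303417
Γ = φ(d₁) / (S·σ·√T) = 0.004717

price = 40.297200
Γ = 0.004717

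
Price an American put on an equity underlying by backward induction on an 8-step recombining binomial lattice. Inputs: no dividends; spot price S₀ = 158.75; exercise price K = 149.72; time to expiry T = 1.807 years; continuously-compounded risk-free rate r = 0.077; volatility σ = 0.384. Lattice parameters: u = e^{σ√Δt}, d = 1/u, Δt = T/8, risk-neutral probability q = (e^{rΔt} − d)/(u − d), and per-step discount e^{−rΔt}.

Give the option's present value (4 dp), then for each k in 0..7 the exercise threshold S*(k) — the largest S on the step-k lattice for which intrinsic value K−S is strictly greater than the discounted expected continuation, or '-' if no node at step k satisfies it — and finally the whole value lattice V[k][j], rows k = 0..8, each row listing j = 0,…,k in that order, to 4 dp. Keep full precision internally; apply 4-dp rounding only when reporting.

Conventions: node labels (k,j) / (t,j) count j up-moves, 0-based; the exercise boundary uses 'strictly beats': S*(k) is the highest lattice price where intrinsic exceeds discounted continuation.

Δt=0.22587  u=1.20022  d=0.83318  q=0.50230  discount=0.98276
step 8 (expiry): payoffs max(K−S,0) = 112.8528 96.6122 73.2173 39.5165 0.0000 0.0000 0.0000 0.0000 0.0000
step 7: (k=7,j=0): S=44.2486, K−S=105.4714, hold=102.8899 ⇒ V=105.4714 exercise | (k=7,j=1): S=63.7408, K−S=85.9792, hold=83.3977 ⇒ V=85.9792 exercise | (k=7,j=2): S=91.8198, K−S=57.9002, hold=55.3188 ⇒ V=57.9002 exercise | (k=7,j=3): S=132.2679, K−S=17.4521, hold=19.3282 ⇒ V=19.3282 continue | (k=7,j=4): S=190.5342, K−S=0.0000, hold=0.0000 ⇒ V=0.0000 continue | (k=7,j=5): S=274.4677, K−S=0.0000, hold=0.0000 ⇒ V=0.0000 continue | (k=7,j=6): S=395.3754, K−S=0.0000, hold=0.0000 ⇒ V=0.0000 continue | (k=7,j=7): S=569.5450, K−S=0.0000, hold=0.0000 ⇒ V=0.0000 continue  boundary S*=91.8198
step 6: (k=6,j=0): S=53.1078, K−S=96.6122, hold=94.0307 ⇒ V=96.6122 exercise | (k=6,j=1): S=76.5027, K−S=73.2173, hold=70.6358 ⇒ V=73.2173 exercise | (k=6,j=2): S=110.2035, K−S=39.5165, hold=37.8612 ⇒ V=39.5165 exercise | (k=6,j=3): S=158.7500, K−S=0.0000, hold=9.4537 ⇒ V=9.4537 continue | (k=6,j=4): S=228.6821, K−S=0.0000, hold=0.0000 ⇒ V=0.0000 continue | (k=6,j=5): S=329.4204, K−S=0.0000, hold=0.0000 ⇒ V=0.0000 continue | (k=6,j=6): S=474.5357, K−S=0.0000, hold=0.0000 ⇒ V=0.0000 continue  boundary S*=110.2035
step 5: (k=5,j=0): S=63.7408, K−S=85.9792, hold=83.3977 ⇒ V=85.9792 exercise | (k=5,j=1): S=91.8198, K−S=57.9002, hold=55.3188 ⇒ V=57.9002 exercise | (k=5,j=2): S=132.2679, K−S=17.4521, hold=23.9949 ⇒ V=23.9949 continue | (k=5,j=3): S=190.5342, K−S=0.0000, hold=4.6240 ⇒ V=4.6240 continue | (k=5,j=4): S=274.4677, K−S=0.0000, hold=0.0000 ⇒ V=0.0000 continue | (k=5,j=5): S=395.3754, K−S=0.0000, hold=0.0000 ⇒ V=0.0000 continue  boundary S*=91.8198
step 4: (k=4,j=0): S=76.5027, K−S=73.2173, hold=70.6358 ⇒ V=73.2173 exercise | (k=4,j=1): S=110.2035, K−S=39.5165, hold=40.1649 ⇒ V=40.1649 continue | (k=4,j=2): S=158.7500, K−S=0.0000, hold=14.0189 ⇒ V=14.0189 continue | (k=4,j=3): S=228.6821, K−S=0.0000, hold=2.2617 ⇒ V=2.2617 continue | (k=4,j=4): S=329.4204, K−S=0.0000, hold=0.0000 ⇒ V=0.0000 continue  boundary S*=76.5027
step 3: (k=3,j=0): S=91.8198, K−S=57.9002, hold=55.6388 ⇒ V=57.9002 exercise | (k=3,j=1): S=132.2679, K−S=17.4521, hold=26.5656 ⇒ V=26.5656 continue | (k=3,j=2): S=190.5342, K−S=0.0000, hold=7.9733 ⇒ V=7.9733 continue | (k=3,j=3): S=274.4677, K−S=0.0000, hold=1.1062 ⇒ V=1.1062 continue  boundary S*=91.8198
step 2: (k=2,j=0): S=110.2035, K−S=39.5165, hold=41.4339 ⇒ V=41.4339 continue | (k=2,j=1): S=158.7500, K−S=0.0000, hold=16.9297 ⇒ V=16.9297 continue | (k=2,j=2): S=228.6821, K−S=0.0000, hold=4.4460 ⇒ V=4.4460 continue  boundary S*=-
step 1: (k=1,j=0): S=132.2679, K−S=17.4521, hold=28.6232 ⇒ V=28.6232 continue | (k=1,j=1): S=190.5342, K−S=0.0000, hold=10.4753 ⇒ V=10.4753 continue  boundary S*=-
step 0: (k=0,j=0): S=158.7500, K−S=0.0000, hold=19.1711 ⇒ V=19.1711 continue  boundary S*=-

price = 19.1711
boundary = - - - 91.8198 76.5027 91.8198 110.2035 91.8198
tree:
19.1711
28.6232 10.4753
41.4339 16.9297 4.4460
57.9002 26.5656 7.9733 1.1062
73.2173 40.1649 14.0189 2.2617 0.0000
85.9792 57.9002 23.9949 4.6240 0.0000 0.0000
96.6122 73.2173 39.5165 9.4537 0.0000 0.0000 0.0000
105.4714 85.9792 57.9002 19.3282 0.0000 0.0000 0.0000 0.0000
112.8528 96.6122 73.2173 39.5165 0.0000 0.0000 0.0000 0.0000 0.0000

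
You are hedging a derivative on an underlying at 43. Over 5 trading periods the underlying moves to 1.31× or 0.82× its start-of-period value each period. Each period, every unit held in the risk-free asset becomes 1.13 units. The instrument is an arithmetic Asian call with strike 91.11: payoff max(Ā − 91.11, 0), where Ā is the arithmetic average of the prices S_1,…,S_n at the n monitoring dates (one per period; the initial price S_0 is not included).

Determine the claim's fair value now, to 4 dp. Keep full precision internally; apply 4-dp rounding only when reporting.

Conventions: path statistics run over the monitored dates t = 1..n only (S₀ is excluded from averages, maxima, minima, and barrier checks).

price = 0.7125

With p* = (R−d)/(u−d) = 0.6327, sum probability × payoff across the paths and divide by R^5.
Enumerate all 2^5 = 32 price paths (U = up ×1.31, D = down ×0.82); each path with k up-moves has probability p*^k·(1−p*)^(5−k).
DDDDD: Ā=24.6530, payoff=0.0000, prob=0.006689
UDDDD: Ā=39.3847, payoff=0.0000, prob=0.011520
DUDDD: Ā=35.1707, payoff=0.0000, prob=0.011520
UUDDD: Ā=56.1873, payoff=0.0000, prob=0.019841
DDUDD: Ā=31.7152, payoff=0.0000, prob=0.011520
UDUDD: Ā=50.6670, payoff=0.0000, prob=0.019841
DUUDD: Ā=46.4530, payoff=0.0000, prob=0.019841
UUUDD: Ā=74.2115, payoff=0.0000, prob=0.034170
DDDUD: Ā=28.8817, payoff=0.0000, prob=0.011520
UDDUD: Ā=46.1403, payoff=0.0000, prob=0.019841
DUDUD: Ā=41.9263, payoff=0.0000, prob=0.019841
UUDUD: Ā=66.9798, payoff=0.0000, prob=0.034170
DDUUD: Ā=38.4708, payoff=0.0000, prob=0.019841
UDUUD: Ā=61.4595, payoff=0.0000, prob=0.034170
DUUUD: Ā=57.2455, payoff=0.0000, prob=0.034170
UUUUD: Ā=91.4532, payoff=0.3432, prob=0.058849
DDDDU: Ā=26.5583, payoff=0.0000, prob=0.011520
UDDDU: Ā=42.4284, payoff=0.0000, prob=0.019841
DUDDU: Ā=38.2144, payoff=0.0000, prob=0.019841
UUDDU: Ā=61.0499, payoff=0.0000, prob=0.034170
DDUDU: Ā=34.7590, payoff=0.0000, prob=0.019841
UDUDU: Ā=55.5295, payoff=0.0000, prob=0.034170
DUUDU: Ā=51.3155, payoff=0.0000, prob=0.034170
UUUDU: Ā=81.9797, payoff=0.0000, prob=0.058849
DDDUU: Ā=31.9255, payoff=0.0000, prob=0.019841
UDDUU: Ā=51.0029, payoff=0.0000, prob=0.034170
DUDUU: Ā=46.7889, payoff=0.0000, prob=0.034170
UUDUU: Ā=74.7481, payoff=0.0000, prob=0.058849
DDUUU: Ā=43.3334, payoff=0.0000, prob=0.034170
UDUUU: Ā=69.2277, payoff=0.0000, prob=0.058849
DUUUU: Ā=65.0137, payoff=0.0000, prob=0.058849
UUUUU: Ā=103.8634, payoff=12.7534, prob=0.101351
Price = Σ prob·payoff / R^5 = 1.312765 / 1.842435 = 0.7125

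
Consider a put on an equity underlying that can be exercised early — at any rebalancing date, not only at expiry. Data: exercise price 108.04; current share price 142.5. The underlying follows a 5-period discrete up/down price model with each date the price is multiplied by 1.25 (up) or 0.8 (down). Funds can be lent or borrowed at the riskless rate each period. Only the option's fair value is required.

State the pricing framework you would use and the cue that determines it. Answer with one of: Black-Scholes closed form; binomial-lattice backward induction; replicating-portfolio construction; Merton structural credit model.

framework: binomial-lattice backward induction

Key observation: with exercise allowed before expiry on a discrete up/down model (5 steps from spot 142.5), the strike-108.04 put's value must be rolled back through the tree testing early exercise at each node.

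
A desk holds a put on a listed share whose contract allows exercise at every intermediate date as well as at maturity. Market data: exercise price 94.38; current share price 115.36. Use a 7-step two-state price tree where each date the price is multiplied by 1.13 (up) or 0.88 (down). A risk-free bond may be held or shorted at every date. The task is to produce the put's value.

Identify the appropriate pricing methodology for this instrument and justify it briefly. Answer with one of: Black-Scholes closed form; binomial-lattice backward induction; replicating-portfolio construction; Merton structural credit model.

framework: binomial-lattice backward induction

Key observation: the put (strike 94.38 on spot 115.36) is American-style on a 7-step discrete price model, so the early-exercise decision at every node requires stepwise backward valuation — a closed form cannot price the exercise right.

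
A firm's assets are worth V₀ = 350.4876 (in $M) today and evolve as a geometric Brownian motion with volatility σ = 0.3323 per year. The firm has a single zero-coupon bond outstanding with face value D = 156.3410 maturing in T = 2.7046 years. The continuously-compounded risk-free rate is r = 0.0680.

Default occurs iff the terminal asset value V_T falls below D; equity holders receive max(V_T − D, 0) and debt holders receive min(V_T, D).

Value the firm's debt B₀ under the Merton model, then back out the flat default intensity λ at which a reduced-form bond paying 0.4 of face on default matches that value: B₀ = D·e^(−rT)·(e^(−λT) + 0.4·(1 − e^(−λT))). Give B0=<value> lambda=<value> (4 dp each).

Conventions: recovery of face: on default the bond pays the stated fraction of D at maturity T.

B0=128.5133 lambda=0.0075

With assets at 350.4876 and a single debt payment of 156.3410 at 2.7046 years:
d₁ = [ln(V₀/D) + (r + σ²/2)T] / (σ√T)
   = [ln(350.4876/156.3410) + (0.0680 + 0.5·0.3323²)·2.7046] / (0.3323·√2.7046)
   = [0.807286 + 0.333238] / 0.546490 = 2.087001
d₂ = d₁ − σ√T = 2.087001 − 0.546490 = 1.540511
N(d₁) = 0.981556,  N(d₂) = 0.938282,  e^(−rT) = 0.832008
E₀ = V₀·N(d₁) − D·e^(−rT)·N(d₂)
   = 350.4876·0.981556 − 156.3410·0.832008·0.938282 = 221.974257
B₀ = V₀ − E₀ = 350.4876 − 221.974257 = 128.513343
e^(−λT) = (B₀·e^(rT)/D − 0.4)/(1 − 0.4) = (128.5133·1.201911/156.3410 − 0.4)/0.6 = 0.97996421
λ = −ln(0.97996421)/2.7046 = 0.007483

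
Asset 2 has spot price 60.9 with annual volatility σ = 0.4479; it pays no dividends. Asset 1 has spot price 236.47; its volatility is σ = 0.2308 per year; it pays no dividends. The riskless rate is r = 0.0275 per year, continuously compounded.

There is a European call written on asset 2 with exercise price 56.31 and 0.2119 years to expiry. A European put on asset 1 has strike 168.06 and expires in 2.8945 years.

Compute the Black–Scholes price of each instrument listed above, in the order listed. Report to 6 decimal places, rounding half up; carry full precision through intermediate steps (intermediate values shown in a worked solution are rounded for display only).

[asset 2 call K=56.31]
σ√T = 0.4479·√0.2119 = 0.206180
d₁ = (ln(S/K) + (r+σ²/2)T) / (σ√T) = (ln(60.9/56.31) + (0.0275+0.4479²/2)·0.2119) / 0.206180 = (0.078361 + 0.027082) / 0.206180 = 0.511414
d₂ = d₁ − σ√T = 0.511414 − 0.206180 = 0.305234
e^{−rT} = 0.994190
N(d₁) = 0.695469,  N(d₂) = 0.619906
price = S·N(d₁) − K·e^{−rT}·N(d₂) = 42.354091 − 34.704093 = 7.649998
[asset 1 put K=168.06]
σ√T = 0.2308·√2.8945 = 0.392665
d₁ = (ln(S/K) + (r+σ²/2)T) / (σ√T) = (ln(236.47/168.06) + (0.0275+0.2308²/2)·2.8945) / 0.392665 = (0.341500 + 0.156692) / 0.392665 = 1.268745
d₂ = d₁ − σ√T = 1.268745 − 0.392665 = 0.876079
e^{−rT} = 0.923487
N(−d₁) = 0.102266,  N(−d₂) = 0.190493
price = K·e^{−rT}·N(−d₂) − S·N(−d₁) = 29.564811 − 24.182857 = 5.381954

price(asset 2 call K=56.31) = 7.649998
price(asset 1 put K=168.06) = 5.381954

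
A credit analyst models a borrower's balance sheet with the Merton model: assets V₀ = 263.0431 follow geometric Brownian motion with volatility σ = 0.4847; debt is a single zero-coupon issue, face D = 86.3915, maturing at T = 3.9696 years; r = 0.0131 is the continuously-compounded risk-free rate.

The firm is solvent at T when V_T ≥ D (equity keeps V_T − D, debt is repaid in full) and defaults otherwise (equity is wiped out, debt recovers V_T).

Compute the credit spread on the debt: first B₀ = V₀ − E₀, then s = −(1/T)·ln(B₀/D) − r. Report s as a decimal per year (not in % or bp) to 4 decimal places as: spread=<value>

spread=0.0233

Apply the equity-as-call identities (strike 86.3915, horizon 3.9696 years):
d₁ = [ln(V₀/D) + (r + σ²/2)T] / (σ√T)
   = [ln(263.0431/86.3915) + (0.0131 + 0.5·0.4847²)·3.9696] / (0.4847·√3.9696)
   = [1.113429 + 0.518299] / 0.965709 = 1.689668
d₂ = d₁ − σ√T = 1.689668 − 0.965709 = 0.723958
N(d₁) = 0.954454,  N(d₂) = 0.765454,  e^(−rT) = 0.949327
E₀ = V₀·N(d₁) − D·e^(−rT)·N(d₂)
   = 263.0431·0.954454 − 86.3915·0.949327·0.765454 = 188.284776
B₀ = V₀ − E₀ = 263.0431 − 188.284776 = 74.758324
spread = −(1/T)·ln(B₀/D) − r = −(1/3.9696)·ln(74.758324/86.3915) − 0.0131 = 0.02333408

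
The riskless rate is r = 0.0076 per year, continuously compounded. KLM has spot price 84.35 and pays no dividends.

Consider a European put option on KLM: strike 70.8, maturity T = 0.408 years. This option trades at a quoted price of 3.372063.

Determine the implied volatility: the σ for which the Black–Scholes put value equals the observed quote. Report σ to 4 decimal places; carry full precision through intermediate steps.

sigma = 0.4357

At σ = 0.4357 the Black–Scholes value reproduces the quote:
σ√T = 0.4357·√0.408 = 0.278303
d₁ = (ln(S/K) + (r+σ²/2)T) / (σ√T) = (ln(84.35/70.8) + (0.0076+0.4357²/2)·0.408) / 0.278303 = (0.175116 + 0.041827) / 0.278303 = 0.779521
d₂ = d₁ − σ√T = 0.779521 − 0.278303 = 0.501218
e^{−rT} = 0.996904
N(−d₁) = 0.217837,  N(−d₂) = 0.308109
V = K·e^{−rT}·N(−d₂) − S·N(−d₁) = 21.746572 − 18.374509 = 3.372063 (the observed quote) — the price is monotone increasing in volatility, hence this σ is the only solution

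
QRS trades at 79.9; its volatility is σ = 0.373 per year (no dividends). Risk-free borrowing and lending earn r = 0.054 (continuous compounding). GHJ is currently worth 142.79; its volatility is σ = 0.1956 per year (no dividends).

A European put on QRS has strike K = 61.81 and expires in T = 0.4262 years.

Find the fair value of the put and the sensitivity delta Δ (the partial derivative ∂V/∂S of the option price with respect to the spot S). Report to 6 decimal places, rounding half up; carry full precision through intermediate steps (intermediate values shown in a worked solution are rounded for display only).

price = 1.048126
Δ = -0.101957

σ√T = 0.373·√0.4262 = 0.243509
d₁ = (ln(S/K) + (r+σ²/2)T) / (σ√T) = (ln(79.9/61.81) + (0.054+0.373²/2)·0.4262) / 0.243509 = (0.256711 + 0.052663) / 0.243509 = 1.270481
d₂ = d₁ − σ√T = 1.270481 − 0.243509 = 1.026971
e^{−rT} = 0.977248
N(−d₁) = 0.101957,  N(−d₂) = 0.152217
Put price V = K·e^{−rT}·N(−d₂) − S·N(−d₁) = 9.194467 − 8.146342 = 1.048126
Δ = −N(−d₁) = -0.101957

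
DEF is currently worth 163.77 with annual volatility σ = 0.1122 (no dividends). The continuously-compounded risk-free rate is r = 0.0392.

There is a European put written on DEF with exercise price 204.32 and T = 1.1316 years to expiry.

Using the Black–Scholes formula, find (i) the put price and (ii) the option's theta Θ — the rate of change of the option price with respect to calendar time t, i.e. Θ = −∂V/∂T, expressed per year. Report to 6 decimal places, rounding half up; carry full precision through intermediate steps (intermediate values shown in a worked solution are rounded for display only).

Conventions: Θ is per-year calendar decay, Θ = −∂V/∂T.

σ√T = 0.1122·√1.1316 = 0.119355
d₁ = (ln(S/K) + (r+σ²/2)T) / (σ√T) = (ln(163.77/204.32) + (0.0392+0.1122²/2)·1.1316) / 0.119355 = (-0.221224 + 0.051481) / 0.119355 = -1.422173
d₂ = d₁ − σ√T = -1.422173 − 0.119355 = -1.541527
e^{−rT} = 0.956611
N(−d₁) = 0.922512,  N(−d₂) = 0.938406
Put price V = K·e^{−rT}·N(−d₂) − S·N(−d₁) = 183.415818 − 151.079777 = 32.336041
φ(d₁) = (1/√(2π))·e^{−d₁²/2} = 0.145115
Θ = −S·φ(d₁)·σ/(2√T) + r·K·e^{−rT}·N(−d₂) = −1.253327 + 7.189900 = 5.936573

price = 32.336041
Θ = 5.936573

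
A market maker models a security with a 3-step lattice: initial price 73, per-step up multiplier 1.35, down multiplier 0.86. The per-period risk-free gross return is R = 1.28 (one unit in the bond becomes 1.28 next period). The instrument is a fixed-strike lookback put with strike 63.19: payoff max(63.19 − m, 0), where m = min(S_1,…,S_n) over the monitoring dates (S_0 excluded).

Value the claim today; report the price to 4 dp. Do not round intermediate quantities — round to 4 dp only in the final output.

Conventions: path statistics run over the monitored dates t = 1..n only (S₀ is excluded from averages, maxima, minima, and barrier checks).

price = 0.1240

Risk-neutral up-probability p* = (R−d)/(u−d) = (1.28−0.86)/(1.35−0.86) = 0.8571; the claim prices as the p*-weighted sum of path payoffs discounted by R^3.
Enumerate all 2^3 = 8 price paths (U = up ×1.35, D = down ×0.86); each path with k up-moves has probability p*^k·(1−p*)^(3−k).
DDD: m=46.4321, payoff=16.7579, prob=0.002915
UDD: m=72.8876, payoff=0.0000, prob=0.017493
DUD: m=62.7800, payoff=0.4100, prob=0.017493
UUD: m=98.5500, payoff=0.0000, prob=0.104956
DDU: m=53.9908, payoff=9.1992, prob=0.017493
UDU: m=84.7530, payoff=0.0000, prob=0.104956
DUU: m=62.7800, payoff=0.4100, prob=0.104956
UUU: m=98.5500, payoff=0.0000, prob=0.629738
Price = Σ prob·payoff / R^3 = 0.259980 / 2.097152 = 0.1240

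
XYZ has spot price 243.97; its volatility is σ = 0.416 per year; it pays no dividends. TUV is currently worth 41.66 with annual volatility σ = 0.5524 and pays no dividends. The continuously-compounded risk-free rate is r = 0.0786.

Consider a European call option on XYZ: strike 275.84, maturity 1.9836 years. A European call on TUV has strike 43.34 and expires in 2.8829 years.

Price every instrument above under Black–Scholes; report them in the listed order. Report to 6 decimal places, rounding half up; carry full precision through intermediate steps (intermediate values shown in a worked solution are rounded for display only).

[XYZ call K=275.84]
σ√T = 0.416·√1.9836 = 0.585896
d₁ = (ln(S/K) + (r+σ²/2)T) / (σ√T) = (ln(243.97/275.84) + (0.0786+0.416²/2)·1.9836) / 0.585896 = (-0.122776 + 0.327548) / 0.585896 = 0.349503
d₂ = d₁ − σ√T = 0.349503 − 0.585896 = -0.236393
e^{−rT} = 0.855635
N(d₁) = 0.636644,  N(d₂) = 0.406564
price = S·N(d₁) − K·e^{−rT}·N(d₂) = 155.322046 − 95.956572 = 59.365475
[TUV call K=43.34]
σ√T = 0.5524·√2.8829 = 0.937926
d₁ = (ln(S/K) + (r+σ²/2)T) / (σ√T) = (ln(41.66/43.34) + (0.0786+0.5524²/2)·2.8829) / 0.937926 = (-0.039535 + 0.666448) / 0.937926 = 0.668404
d₂ = d₁ − σ√T = 0.668404 − 0.937926 = -0.269521
e^{−rT} = 0.797243
N(d₁) = 0.748062,  N(d₂) = 0.393764
price = S·N(d₁) − K·e^{−rT}·N(d₂) = 31.164274 − 13.605542 = 17.558732

price(XYZ call K=275.84) = 59.365475
price(TUV call K=43.34) = 17.558732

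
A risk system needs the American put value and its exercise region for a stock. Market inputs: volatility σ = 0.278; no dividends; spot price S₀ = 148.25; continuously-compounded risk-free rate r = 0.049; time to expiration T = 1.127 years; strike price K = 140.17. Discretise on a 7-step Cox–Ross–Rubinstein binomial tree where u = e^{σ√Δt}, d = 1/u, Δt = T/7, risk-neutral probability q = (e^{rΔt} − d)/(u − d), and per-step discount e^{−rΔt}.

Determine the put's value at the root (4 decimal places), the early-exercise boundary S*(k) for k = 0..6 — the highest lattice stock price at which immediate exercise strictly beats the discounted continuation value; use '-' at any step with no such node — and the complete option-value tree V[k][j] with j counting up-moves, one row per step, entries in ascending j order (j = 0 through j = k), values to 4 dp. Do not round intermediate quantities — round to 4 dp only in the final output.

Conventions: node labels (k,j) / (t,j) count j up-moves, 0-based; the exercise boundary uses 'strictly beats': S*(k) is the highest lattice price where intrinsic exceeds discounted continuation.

price = 10.7584
boundary = - - - 106.0870 94.8894 106.0870 118.6059
tree:
10.7584
16.3413 5.5100
24.0511 9.1165 2.0971
34.0830 14.6936 3.8480 0.4312
45.2806 22.8947 6.9665 0.8825 0.0000
55.2962 34.0830 12.3973 1.8064 0.0000 0.0000
64.2547 45.2806 21.5641 3.6974 0.0000 0.0000 0.0000
72.2676 55.2962 34.0830 7.5679 0.0000 0.0000 0.0000 0.0000

Δt=0.16100, u=1.11801, d=0.89445, q=0.50757, disc=e^(-rΔt)=0.99214
k=7 terminal: V=max(K-S,0) → 72.2676 55.2962 34.0830 7.5679 0.0000 0.0000 0.0000 0.0000
k=6: j=0 S=75.9153 intr=64.2547 cont=63.1532 V=64.2547[EX]; j=1 S=94.8894 intr=45.2806 cont=44.1791 V=45.2806[EX]; j=2 S=118.6059 intr=21.5641 cont=20.4627 V=21.5641[EX]; j=3 S=148.2500 intr=0.0000 cont=3.6974 V=3.6974[hold]; j=4 S=185.3033 intr=0.0000 cont=0.0000 V=0.0000[hold]; j=5 S=231.6176 intr=0.0000 cont=0.0000 V=0.0000[hold]; j=6 S=289.5077 intr=0.0000 cont=0.0000 V=0.0000[hold]  S*(6)=118.6059
k=5: j=0 S=84.8738 intr=55.2962 cont=54.1948 V=55.2962[EX]; j=1 S=106.0870 intr=34.0830 cont=32.9816 V=34.0830[EX]; j=2 S=132.6021 intr=7.5679 cont=12.3973 V=12.3973[hold]; j=3 S=165.7444 intr=0.0000 cont=1.8064 V=1.8064[hold]; j=4 S=207.1702 intr=0.0000 cont=0.0000 V=0.0000[hold]; j=5 S=258.9500 intr=0.0000 cont=0.0000 V=0.0000[hold]  S*(5)=106.0870
k=4: j=0 S=94.8894 intr=45.2806 cont=44.1791 V=45.2806[EX]; j=1 S=118.6059 intr=21.5641 cont=22.8947 V=22.8947[hold]; j=2 S=148.2500 intr=0.0000 cont=6.9665 V=6.9665[hold]; j=3 S=185.3033 intr=0.0000 cont=0.8825 V=0.8825[hold]; j=4 S=231.6176 intr=0.0000 cont=0.0000 V=0.0000[hold]  S*(4)=94.8894
k=3: j=0 S=106.0870 intr=34.0830 cont=33.6516 V=34.0830[EX]; j=1 S=132.6021 intr=7.5679 cont=14.6936 V=14.6936[hold]; j=2 S=165.7444 intr=0.0000 cont=3.8480 V=3.8480[hold]; j=3 S=207.1702 intr=0.0000 cont=0.4312 V=0.4312[hold]  S*(3)=106.0870
k=2: j=0 S=118.6059 intr=21.5641 cont=24.0511 V=24.0511[hold]; j=1 S=148.2500 intr=0.0000 cont=9.1165 V=9.1165[hold]; j=2 S=185.3033 intr=0.0000 cont=2.0971 V=2.0971[hold]  S*(2)=-
k=1: j=0 S=132.6021 intr=7.5679 cont=16.3413 V=16.3413[hold]; j=1 S=165.7444 intr=0.0000 cont=5.5100 V=5.5100[hold]  S*(1)=-
k=0: j=0 S=148.2500 intr=0.0000 cont=10.7584 V=10.7584[hold]  S*(0)=-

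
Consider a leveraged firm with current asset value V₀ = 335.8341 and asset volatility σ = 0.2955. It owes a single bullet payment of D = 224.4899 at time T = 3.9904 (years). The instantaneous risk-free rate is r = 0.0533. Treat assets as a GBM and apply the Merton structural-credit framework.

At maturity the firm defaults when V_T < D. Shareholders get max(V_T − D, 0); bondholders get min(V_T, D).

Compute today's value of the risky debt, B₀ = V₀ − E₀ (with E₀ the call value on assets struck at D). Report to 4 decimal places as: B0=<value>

With assets at 335.8341 and a single debt payment of 224.4899 at 3.9904 years:
d₁ = [ln(V₀/D) + (r + σ²/2)T] / (σ√T)
   = [ln(335.8341/224.4899) + (0.0533 + 0.5·0.2955²)·3.9904] / (0.2955·√3.9904)
   = [0.402787 + 0.386910] / 0.590290 = 1.337810
d₂ = d₁ − σ√T = 1.337810 − 0.590290 = 0.747519
N(d₁) = 0.909521,  N(d₂) = 0.772625,  e^(−rT) = 0.808408
E₀ = V₀·N(d₁) − D·e^(−rT)·N(d₂)
   = 335.8341·0.909521 − 224.4899·0.808408·0.772625 = 165.232543
B₀ = V₀ − E₀ = 335.8341 − 165.232543 = 170.601557

B0=170.6016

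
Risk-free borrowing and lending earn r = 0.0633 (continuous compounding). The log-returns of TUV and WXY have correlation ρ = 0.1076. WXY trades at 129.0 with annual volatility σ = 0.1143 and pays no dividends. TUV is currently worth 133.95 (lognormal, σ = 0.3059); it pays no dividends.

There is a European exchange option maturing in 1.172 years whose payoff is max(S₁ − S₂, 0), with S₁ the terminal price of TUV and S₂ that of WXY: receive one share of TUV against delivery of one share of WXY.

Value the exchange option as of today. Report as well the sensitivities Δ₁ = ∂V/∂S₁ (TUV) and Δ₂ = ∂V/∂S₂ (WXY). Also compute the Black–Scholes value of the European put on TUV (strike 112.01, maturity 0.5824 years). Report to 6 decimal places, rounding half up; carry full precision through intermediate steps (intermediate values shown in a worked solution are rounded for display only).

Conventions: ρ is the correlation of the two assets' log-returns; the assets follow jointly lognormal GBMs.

σ_eff = √(σ₁² + σ₂² − 2ρσ₁σ₂) = √(0.3059² + 0.1143² − 2·0.1076·0.3059·0.1143) = 0.314825
d₁ = (ln(S₁/S₂) + (q₂ − q₁ + σ_eff²/2)T) / (σ_eff√T) = (ln(133.95/129.0) + (0.0 − 0.0 + 0.049557)·1.172) / 0.340827 = 0.280892
d₂ = d₁ − σ_eff√T = 0.280892 − 0.340827 = -0.059934
N(d₁) = 0.610604,  N(d₂) = 0.476104
V = S₁·e^{−q₁T}·N(d₁) − S₂·e^{−q₂T}·N(d₂) = 81.790339 − 61.417417 = 20.372923
Δ₁ = e^{−q₁T}·N(d₁) = 0.610604;  Δ₂ = −e^{−q₂T}·N(d₂) = -0.476104
[vanilla: TUV put K=112.01]
σ√T = 0.3059·√0.5824 = 0.233448
d₁ = (ln(S/K) + (r+σ²/2)T) / (σ√T) = (ln(133.95/112.01) + (0.0633+0.3059²/2)·0.5824) / 0.233448 = (0.178878 + 0.064115) / 0.233448 = 1.040889
d₂ = d₁ − σ√T = 1.040889 − 0.233448 = 0.807441
e^{−rT} = 0.963805
N(−d₁) = 0.148964,  N(−d₂) = 0.209706
price = K·e^{−rT}·N(−d₂) − S·N(−d₁) = 22.639026 − 19.953680 = 2.685346

exchange price = 20.372923
Δ1 = 0.610604
Δ2 = -0.476104
price(TUV put K=112.01) = 2.685346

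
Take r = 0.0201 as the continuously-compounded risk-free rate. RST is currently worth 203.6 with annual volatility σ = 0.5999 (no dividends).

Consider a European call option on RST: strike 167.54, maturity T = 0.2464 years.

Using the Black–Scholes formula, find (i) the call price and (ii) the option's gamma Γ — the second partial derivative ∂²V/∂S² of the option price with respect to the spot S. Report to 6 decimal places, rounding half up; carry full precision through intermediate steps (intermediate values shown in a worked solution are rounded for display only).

σ√T = 0.5999·√0.2464 = 0.297783
d₁ = (ln(S/K) + (r+σ²/2)T) / (σ√T) = (ln(203.6/167.54) + (0.0201+0.5999²/2)·0.2464) / 0.297783 = (0.194935 + 0.049290) / 0.297783 = 0.820146
d₂ = d₁ − σ√T = 0.820146 − 0.297783 = 0.522363
e^{−rT} = 0.995060
N(d₁) = 0.793933,  N(d₂) = 0.699291
Call price V = S·N(d₁) − K·e^{−rT}·N(d₂) = 161.644846 − 116.580434 = 45.064412
φ(d₁) = (1/√(2π))·e^{−d₁²/2} = 0.285002
Γ = φ(d₁) / (S·σ·√T) = 0.004701

price = 45.064412
Γ = 0.004701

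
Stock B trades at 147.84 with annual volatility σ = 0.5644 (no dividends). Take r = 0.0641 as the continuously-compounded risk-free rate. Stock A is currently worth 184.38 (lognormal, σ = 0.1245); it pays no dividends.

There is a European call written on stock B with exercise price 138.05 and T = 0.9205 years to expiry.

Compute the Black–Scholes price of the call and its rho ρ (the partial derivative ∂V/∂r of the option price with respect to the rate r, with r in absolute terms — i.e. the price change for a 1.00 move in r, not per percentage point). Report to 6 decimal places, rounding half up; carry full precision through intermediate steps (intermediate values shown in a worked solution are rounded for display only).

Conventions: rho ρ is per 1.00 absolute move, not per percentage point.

price = 39.310311
ρ = 58.212296

σ√T = 0.5644·√0.9205 = 0.541501
d₁ = (ln(S/K) + (r+σ²/2)T) / (σ√T) = (ln(147.84/138.05) + (0.0641+0.5644²/2)·0.9205) / 0.541501 = (0.068515 + 0.205615) / 0.541501 = 0.506242
d₂ = d₁ − σ√T = 0.506242 − 0.541501 = -0.035259
e^{−rT} = 0.942703
N(d₁) = 0.693656,  N(d₂) = 0.485937
Call price V = S·N(d₁) − K·e^{−rT}·N(d₂) = 102.550177 − 63.239866 = 39.310311
ρ = K·T·e^{−rT}·N(d₂) = 58.212296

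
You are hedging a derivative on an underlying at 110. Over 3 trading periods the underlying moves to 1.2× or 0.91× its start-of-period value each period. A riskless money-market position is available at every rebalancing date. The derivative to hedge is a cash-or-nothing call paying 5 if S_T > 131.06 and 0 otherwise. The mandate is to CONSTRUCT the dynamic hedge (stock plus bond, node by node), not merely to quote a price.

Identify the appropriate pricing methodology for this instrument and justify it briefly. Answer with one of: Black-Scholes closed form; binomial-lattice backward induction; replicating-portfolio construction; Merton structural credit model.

framework: replicating-portfolio construction

Key observation: a price alone would not answer the question — the per-node share/bond construction on the spot-110, 1.2/0.91 tree is required, and only the replicating-portfolio method yields it.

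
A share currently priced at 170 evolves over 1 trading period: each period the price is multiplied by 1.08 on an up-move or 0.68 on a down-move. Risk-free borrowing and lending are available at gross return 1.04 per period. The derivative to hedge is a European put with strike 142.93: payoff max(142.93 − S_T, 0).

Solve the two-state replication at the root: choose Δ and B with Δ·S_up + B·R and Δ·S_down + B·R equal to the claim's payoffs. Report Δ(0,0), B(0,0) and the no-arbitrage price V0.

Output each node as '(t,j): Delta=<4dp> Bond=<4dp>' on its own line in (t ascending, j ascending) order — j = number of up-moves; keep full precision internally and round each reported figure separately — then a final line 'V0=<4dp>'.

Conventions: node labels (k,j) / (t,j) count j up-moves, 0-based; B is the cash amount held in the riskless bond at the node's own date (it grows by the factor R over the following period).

(0,0): Delta=-0.4019 Bond=70.9529
V0=2.6279

The replicating-portfolio and risk-neutral prices coincide; use p* = (1.04−0.68)/(1.08−0.68) = 0.9000 for the latter.
At maturity the claim pays: V(1,0)=27.3300, V(1,1)=0.0000
  t=0,j=0: stock 170.0000 → up 183.6000 (V=0.0000), down 115.6000 (V=27.3300). Price 2.6279; hedge Δ=-0.4019, bond B=70.9529.
Verification: the root portfolio costs Δ(0,0)·S0 + B(0,0) = 2.6279, matching V0.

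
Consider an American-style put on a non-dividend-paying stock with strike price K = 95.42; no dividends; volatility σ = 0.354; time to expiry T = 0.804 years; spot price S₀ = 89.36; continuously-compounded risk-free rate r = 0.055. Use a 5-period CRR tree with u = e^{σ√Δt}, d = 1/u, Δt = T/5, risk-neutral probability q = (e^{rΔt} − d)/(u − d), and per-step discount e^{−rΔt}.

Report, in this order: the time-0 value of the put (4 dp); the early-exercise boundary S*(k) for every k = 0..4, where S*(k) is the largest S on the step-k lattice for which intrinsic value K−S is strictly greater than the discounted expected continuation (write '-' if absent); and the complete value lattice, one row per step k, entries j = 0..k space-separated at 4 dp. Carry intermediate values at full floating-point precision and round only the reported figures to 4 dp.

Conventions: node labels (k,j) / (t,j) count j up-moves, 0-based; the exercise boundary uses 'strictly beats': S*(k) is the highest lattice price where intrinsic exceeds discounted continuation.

price = 13.1809
boundary = - - 67.2735 58.3706 67.2735
tree:
13.1809
19.6805 6.8062
28.1465 11.4221 2.2331
37.0494 18.4605 4.4679 0.0000
44.7741 28.1465 8.9394 0.0000 0.0000
51.4765 37.0494 17.8858 0.0000 0.0000 0.0000

params: Δt=0.16080 u=1.15252 d=0.86766 q=0.49576 e^(-rΔt)=0.99119
t_5 payoffs: 51.4765 37.0494 17.8858 0.0000 0.0000 0.0000
t_4: node(4,0) S=50.6459 payoff=44.7741 vs cont=43.9339 → 44.7741 [stop]  node(4,1) S=67.2735 payoff=28.1465 vs cont=27.3064 → 28.1465 [stop]  node(4,2) S=89.3600 payoff=6.0600 vs cont=8.9394 → 8.9394 [wait]  node(4,3) S=118.6977 payoff=0.0000 vs cont=0.0000 → 0.0000 [wait]  node(4,4) S=157.6673 payoff=0.0000 vs cont=0.0000 → 0.0000 [wait]  ⇒ S*(4)=67.2735
t_3: node(3,0) S=58.3706 payoff=37.0494 vs cont=36.2092 → 37.0494 [stop]  node(3,1) S=77.5342 payoff=17.8858 vs cont=18.4605 → 18.4605 [wait]  node(3,2) S=102.9895 payoff=0.0000 vs cont=4.4679 → 4.4679 [wait]  node(3,3) S=136.8019 payoff=0.0000 vs cont=0.0000 → 0.0000 [wait]  ⇒ S*(3)=58.3706
t_2: node(2,0) S=67.2735 payoff=28.1465 vs cont=27.5888 → 28.1465 [stop]  node(2,1) S=89.3600 payoff=6.0600 vs cont=11.4221 → 11.4221 [wait]  node(2,2) S=118.6977 payoff=0.0000 vs cont=2.2331 → 2.2331 [wait]  ⇒ S*(2)=67.2735
t_1: node(1,0) S=77.5342 payoff=17.8858 vs cont=19.6805 → 19.6805 [wait]  node(1,1) S=102.9895 payoff=0.0000 vs cont=6.8062 → 6.8062 [wait]  ⇒ S*(1)=-
t_0: node(0,0) S=89.3600 payoff=6.0600 vs cont=13.1809 → 13.1809 [wait]  ⇒ S*(0)=-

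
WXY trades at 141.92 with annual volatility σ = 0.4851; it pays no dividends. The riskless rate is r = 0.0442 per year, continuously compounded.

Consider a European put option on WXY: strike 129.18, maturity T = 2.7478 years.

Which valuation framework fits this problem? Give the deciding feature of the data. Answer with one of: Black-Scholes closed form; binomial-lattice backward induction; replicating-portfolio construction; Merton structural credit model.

framework: Black-Scholes closed form

Key observation: everything needed for the exact continuous-time valuation of the European put on WXY (strike 129.18) is given, and no feature rules the closed form out.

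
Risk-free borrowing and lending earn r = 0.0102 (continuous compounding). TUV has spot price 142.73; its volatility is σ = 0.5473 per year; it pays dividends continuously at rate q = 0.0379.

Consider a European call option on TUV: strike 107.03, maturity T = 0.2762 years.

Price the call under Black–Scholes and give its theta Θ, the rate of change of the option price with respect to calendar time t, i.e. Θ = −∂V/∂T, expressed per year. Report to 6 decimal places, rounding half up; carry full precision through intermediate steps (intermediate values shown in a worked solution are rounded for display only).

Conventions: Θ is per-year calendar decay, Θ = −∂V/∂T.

σ√T = 0.5473·√0.2762 = 0.287632
d₁ = (ln(S/K) + (r−q+σ²/2)T) / (σ√T) = (ln(142.73/107.03) + (0.0102−0.0379+0.5473²/2)·0.2762) / 0.287632 = (0.287846 + 0.033715) / 0.287632 = 1.117959
d₂ = d₁ − σ√T = 1.117959 − 0.287632 = 0.830327
e^{−rT} = 0.997187
e^{−qT} = 0.989587
N(d₁) = 0.868208,  N(d₂) = 0.796823
Call price V = S·e^{−qT}·N(d₁) − K·e^{−rT}·N(d₂) = 122.628881 − 85.044049 = 37.584832
φ(d₁) = (1/√(2π))·e^{−d₁²/2} = 0.213556
Θ = −S·e^{−qT}·φ(d₁)·σ/(2√T) + q·S·e^{−qT}·N(d₁) − r·K·e^{−rT}·N(d₂) = −15.705978 + 4.647635 − 0.867449 = -11.925793

price = 37.584832
Θ = -11.925793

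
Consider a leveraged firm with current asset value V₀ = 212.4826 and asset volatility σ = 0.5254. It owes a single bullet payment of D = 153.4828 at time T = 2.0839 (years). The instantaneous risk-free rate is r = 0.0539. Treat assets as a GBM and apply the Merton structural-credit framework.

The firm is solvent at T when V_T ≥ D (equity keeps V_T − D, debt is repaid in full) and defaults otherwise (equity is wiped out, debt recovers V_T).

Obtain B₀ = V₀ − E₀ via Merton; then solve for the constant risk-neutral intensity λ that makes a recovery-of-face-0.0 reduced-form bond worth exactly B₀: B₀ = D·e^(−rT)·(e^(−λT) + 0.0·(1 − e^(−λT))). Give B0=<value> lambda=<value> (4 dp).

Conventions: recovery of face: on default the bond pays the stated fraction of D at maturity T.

B0=115.3525 lambda=0.0831

Apply the equity-as-call identities (strike 153.4828, horizon 2.0839 years):
d₁ = [ln(V₀/D) + (r + σ²/2)T] / (σ√T)
   = [ln(212.4826/153.4828) + (0.0539 + 0.5·0.5254²)·2.0839] / (0.5254·√2.0839)
   = [0.325272 + 0.399947] / 0.758453 = 0.956182
d₂ = d₁ − σ√T = 0.956182 − 0.758453 = 0.197730
N(d₁) = 0.830510,  N(d₂) = 0.578372,  e^(−rT) = 0.893756
E₀ = V₀·N(d₁) − D·e^(−rT)·N(d₂)
   = 212.4826·0.830510 − 153.4828·0.893756·0.578372 = 97.130074
B₀ = V₀ − E₀ = 212.4826 − 97.130074 = 115.352526
e^(−λT) = (B₀·e^(rT)/D − 0)/(1 − 0) = (115.3525·1.118873/153.4828 − 0)/1 = 0.84090748
λ = −ln(0.84090748)/2.0839 = 0.083149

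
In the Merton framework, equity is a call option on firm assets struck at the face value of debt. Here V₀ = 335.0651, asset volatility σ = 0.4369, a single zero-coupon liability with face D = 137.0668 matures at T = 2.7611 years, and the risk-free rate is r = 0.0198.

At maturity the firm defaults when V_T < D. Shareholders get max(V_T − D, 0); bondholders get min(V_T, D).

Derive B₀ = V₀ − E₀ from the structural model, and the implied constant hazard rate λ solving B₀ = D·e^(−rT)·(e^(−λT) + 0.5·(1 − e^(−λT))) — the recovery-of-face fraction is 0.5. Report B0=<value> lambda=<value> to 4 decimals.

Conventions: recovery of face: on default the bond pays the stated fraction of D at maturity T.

Equity is a call on the firm's assets struck at D = 137.0668:
d₁ = [ln(V₀/D) + (r + σ²/2)T] / (σ√T)
   = [ln(335.0651/137.0668) + (0.0198 + 0.5·0.4369²)·2.7611] / (0.4369·√2.7611)
   = [0.893856 + 0.318191] / 0.725977 = 1.669539
d₂ = d₁ − σ√T = 1.669539 − 0.725977 = 0.943562
N(d₁) = 0.952495,  N(d₂) = 0.827303,  e^(−rT) = 0.946798
E₀ = V₀·N(d₁) − D·e^(−rT)·N(d₂)
   = 335.0651·0.952495 − 137.0668·0.946798·0.827303 = 211.784849
B₀ = V₀ − E₀ = 335.0651 − 211.784849 = 123.280251
e^(−λT) = (B₀·e^(rT)/D − 0.5)/(1 − 0.5) = (123.2803·1.056192/137.0668 − 0.5)/0.5 = 0.89991507
λ = −ln(0.89991507)/2.7611 = 0.038193

B0=123.2803 lambda=0.0382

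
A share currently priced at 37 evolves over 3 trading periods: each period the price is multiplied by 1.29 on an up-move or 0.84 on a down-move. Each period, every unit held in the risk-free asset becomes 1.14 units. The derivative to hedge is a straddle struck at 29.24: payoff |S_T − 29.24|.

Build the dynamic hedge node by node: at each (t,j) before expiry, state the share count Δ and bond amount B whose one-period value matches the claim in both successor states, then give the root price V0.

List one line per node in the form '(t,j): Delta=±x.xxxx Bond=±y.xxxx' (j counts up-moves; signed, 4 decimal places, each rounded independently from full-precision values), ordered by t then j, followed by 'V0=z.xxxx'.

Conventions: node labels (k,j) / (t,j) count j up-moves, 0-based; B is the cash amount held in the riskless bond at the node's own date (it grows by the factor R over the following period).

Since d<R<u, set p* = (R−d)/(u−d) = 0.6667; price each node as the discounted p*-expectation of its children.
Expiry values: V(3,0)=7.3100, V(3,1)=4.4383, V(3,2)=22.4802, V(3,3)=50.1875
(2,0): S=26.1072. Δ = (V_up−V_dn)/(S_up−S_dn) = (4.4383−7.3100)/(33.6783−21.9300) = -0.2444. V = [p*·4.4383 + (1−p*)·7.3100]/1.14 = 4.7329. B = V − Δ·S = 11.1144.
(2,1): S=40.0932. Δ = (V_up−V_dn)/(S_up−S_dn) = (22.4802−4.4383)/(51.7202−33.6783) = 1.0000. V = [p*·22.4802 + (1−p*)·4.4383]/1.14 = 14.4441. B = V − Δ·S = -25.6491.
(2,2): S=61.5717. Δ = (V_up−V_dn)/(S_up−S_dn) = (50.1875−22.4802)/(79.4275−51.7202) = 1.0000. V = [p*·50.1875 + (1−p*)·22.4802]/1.14 = 35.9226. B = V − Δ·S = -25.6491.
(1,0): S=31.0800. Δ = (V_up−V_dn)/(S_up−S_dn) = (14.4441−4.7329)/(40.0932−26.1072) = 0.6943. V = [p*·14.4441 + (1−p*)·4.7329]/1.14 = 9.8307. B = V − Δ·S = -11.7497.
(1,1): S=47.7300. Δ = (V_up−V_dn)/(S_up−S_dn) = (35.9226−14.4441)/(61.5717−40.0932) = 1.0000. V = [p*·35.9226 + (1−p*)·14.4441]/1.14 = 25.2308. B = V − Δ·S = -22.4992.
(0,0): S=37.0000. Δ = (V_up−V_dn)/(S_up−S_dn) = (25.2308−9.8307)/(47.7300−31.0800) = 0.9249. V = [p*·25.2308 + (1−p*)·9.8307]/1.14 = 17.6293. B = V − Δ·S = -16.5930.
As a check, the time-0 holding Δ(0,0)·S0 + B(0,0) comes to 17.6293 — exactly V0.

(0,0): Delta=0.9249 Bond=-16.5930
(1,0): Delta=0.6943 Bond=-11.7497
(1,1): Delta=1.0000 Bond=-22.4992
(2,0): Delta=-0.2444 Bond=11.1144
(2,1): Delta=1.0000 Bond=-25.6491
(2,2): Delta=1.0000 Bond=-25.6491
V0=17.6293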